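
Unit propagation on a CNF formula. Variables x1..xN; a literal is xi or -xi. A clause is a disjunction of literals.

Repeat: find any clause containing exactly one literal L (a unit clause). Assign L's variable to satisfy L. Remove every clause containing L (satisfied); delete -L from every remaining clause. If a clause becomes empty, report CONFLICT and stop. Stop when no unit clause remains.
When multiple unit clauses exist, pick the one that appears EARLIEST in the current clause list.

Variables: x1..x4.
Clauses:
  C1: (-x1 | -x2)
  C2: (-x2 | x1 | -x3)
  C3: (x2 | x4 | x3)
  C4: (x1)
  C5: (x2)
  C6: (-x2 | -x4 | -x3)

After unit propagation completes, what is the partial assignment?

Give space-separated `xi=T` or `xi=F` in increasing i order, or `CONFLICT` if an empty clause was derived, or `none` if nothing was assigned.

unit clause [1] forces x1=T; simplify:
  drop -1 from [-1, -2] -> [-2]
  satisfied 2 clause(s); 4 remain; assigned so far: [1]
unit clause [-2] forces x2=F; simplify:
  drop 2 from [2, 4, 3] -> [4, 3]
  drop 2 from [2] -> [] (empty!)
  satisfied 2 clause(s); 2 remain; assigned so far: [1, 2]
CONFLICT (empty clause)

Answer: CONFLICT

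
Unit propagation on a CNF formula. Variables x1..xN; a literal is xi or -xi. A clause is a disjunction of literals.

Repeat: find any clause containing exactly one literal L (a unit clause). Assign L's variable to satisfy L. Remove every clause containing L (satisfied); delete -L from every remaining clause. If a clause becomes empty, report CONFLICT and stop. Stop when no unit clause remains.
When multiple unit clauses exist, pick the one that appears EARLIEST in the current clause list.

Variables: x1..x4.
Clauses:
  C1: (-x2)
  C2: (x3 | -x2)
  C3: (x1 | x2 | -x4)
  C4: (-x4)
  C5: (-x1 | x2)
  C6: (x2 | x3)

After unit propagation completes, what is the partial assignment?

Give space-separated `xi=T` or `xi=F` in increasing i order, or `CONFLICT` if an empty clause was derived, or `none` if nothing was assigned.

unit clause [-2] forces x2=F; simplify:
  drop 2 from [1, 2, -4] -> [1, -4]
  drop 2 from [-1, 2] -> [-1]
  drop 2 from [2, 3] -> [3]
  satisfied 2 clause(s); 4 remain; assigned so far: [2]
unit clause [-4] forces x4=F; simplify:
  satisfied 2 clause(s); 2 remain; assigned so far: [2, 4]
unit clause [-1] forces x1=F; simplify:
  satisfied 1 clause(s); 1 remain; assigned so far: [1, 2, 4]
unit clause [3] forces x3=T; simplify:
  satisfied 1 clause(s); 0 remain; assigned so far: [1, 2, 3, 4]

Answer: x1=F x2=F x3=T x4=F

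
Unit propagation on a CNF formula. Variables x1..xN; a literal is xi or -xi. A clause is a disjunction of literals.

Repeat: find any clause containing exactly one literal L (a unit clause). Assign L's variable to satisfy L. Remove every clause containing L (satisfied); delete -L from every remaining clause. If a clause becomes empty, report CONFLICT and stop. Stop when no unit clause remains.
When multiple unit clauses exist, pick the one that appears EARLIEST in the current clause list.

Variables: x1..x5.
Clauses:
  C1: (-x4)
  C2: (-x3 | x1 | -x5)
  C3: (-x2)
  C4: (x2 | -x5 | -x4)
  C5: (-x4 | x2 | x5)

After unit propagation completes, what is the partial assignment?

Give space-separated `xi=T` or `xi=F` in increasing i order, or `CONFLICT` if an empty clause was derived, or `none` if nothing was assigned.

Answer: x2=F x4=F

Derivation:
unit clause [-4] forces x4=F; simplify:
  satisfied 3 clause(s); 2 remain; assigned so far: [4]
unit clause [-2] forces x2=F; simplify:
  satisfied 1 clause(s); 1 remain; assigned so far: [2, 4]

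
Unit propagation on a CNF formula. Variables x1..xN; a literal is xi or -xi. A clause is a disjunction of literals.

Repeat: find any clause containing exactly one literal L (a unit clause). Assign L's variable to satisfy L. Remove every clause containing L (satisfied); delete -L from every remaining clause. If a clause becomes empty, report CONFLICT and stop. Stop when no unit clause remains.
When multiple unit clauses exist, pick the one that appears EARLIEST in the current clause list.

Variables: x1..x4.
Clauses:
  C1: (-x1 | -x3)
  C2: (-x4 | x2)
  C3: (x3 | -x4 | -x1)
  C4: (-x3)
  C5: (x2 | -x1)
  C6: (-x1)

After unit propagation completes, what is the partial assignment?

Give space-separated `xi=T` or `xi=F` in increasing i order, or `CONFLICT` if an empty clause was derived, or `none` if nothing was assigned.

unit clause [-3] forces x3=F; simplify:
  drop 3 from [3, -4, -1] -> [-4, -1]
  satisfied 2 clause(s); 4 remain; assigned so far: [3]
unit clause [-1] forces x1=F; simplify:
  satisfied 3 clause(s); 1 remain; assigned so far: [1, 3]

Answer: x1=F x3=F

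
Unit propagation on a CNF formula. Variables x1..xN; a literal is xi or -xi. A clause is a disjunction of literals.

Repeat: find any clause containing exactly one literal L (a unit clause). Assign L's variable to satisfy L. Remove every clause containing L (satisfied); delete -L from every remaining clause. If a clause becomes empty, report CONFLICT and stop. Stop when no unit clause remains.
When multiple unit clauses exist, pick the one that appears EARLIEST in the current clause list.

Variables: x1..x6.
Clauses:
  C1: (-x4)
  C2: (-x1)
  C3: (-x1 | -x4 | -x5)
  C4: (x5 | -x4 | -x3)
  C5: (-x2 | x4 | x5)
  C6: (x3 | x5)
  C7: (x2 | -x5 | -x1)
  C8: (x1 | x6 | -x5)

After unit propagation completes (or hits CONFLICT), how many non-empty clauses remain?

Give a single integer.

Answer: 3

Derivation:
unit clause [-4] forces x4=F; simplify:
  drop 4 from [-2, 4, 5] -> [-2, 5]
  satisfied 3 clause(s); 5 remain; assigned so far: [4]
unit clause [-1] forces x1=F; simplify:
  drop 1 from [1, 6, -5] -> [6, -5]
  satisfied 2 clause(s); 3 remain; assigned so far: [1, 4]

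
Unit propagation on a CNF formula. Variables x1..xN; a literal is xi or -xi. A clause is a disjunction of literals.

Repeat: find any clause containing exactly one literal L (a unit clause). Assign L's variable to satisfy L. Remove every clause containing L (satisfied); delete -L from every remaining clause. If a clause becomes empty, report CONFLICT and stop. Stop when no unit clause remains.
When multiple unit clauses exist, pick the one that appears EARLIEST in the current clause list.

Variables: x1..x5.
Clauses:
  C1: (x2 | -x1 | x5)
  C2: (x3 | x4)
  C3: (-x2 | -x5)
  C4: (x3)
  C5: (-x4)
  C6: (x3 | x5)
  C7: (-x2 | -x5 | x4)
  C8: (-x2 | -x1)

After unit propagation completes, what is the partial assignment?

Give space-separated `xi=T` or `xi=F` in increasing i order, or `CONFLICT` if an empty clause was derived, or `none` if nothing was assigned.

Answer: x3=T x4=F

Derivation:
unit clause [3] forces x3=T; simplify:
  satisfied 3 clause(s); 5 remain; assigned so far: [3]
unit clause [-4] forces x4=F; simplify:
  drop 4 from [-2, -5, 4] -> [-2, -5]
  satisfied 1 clause(s); 4 remain; assigned so far: [3, 4]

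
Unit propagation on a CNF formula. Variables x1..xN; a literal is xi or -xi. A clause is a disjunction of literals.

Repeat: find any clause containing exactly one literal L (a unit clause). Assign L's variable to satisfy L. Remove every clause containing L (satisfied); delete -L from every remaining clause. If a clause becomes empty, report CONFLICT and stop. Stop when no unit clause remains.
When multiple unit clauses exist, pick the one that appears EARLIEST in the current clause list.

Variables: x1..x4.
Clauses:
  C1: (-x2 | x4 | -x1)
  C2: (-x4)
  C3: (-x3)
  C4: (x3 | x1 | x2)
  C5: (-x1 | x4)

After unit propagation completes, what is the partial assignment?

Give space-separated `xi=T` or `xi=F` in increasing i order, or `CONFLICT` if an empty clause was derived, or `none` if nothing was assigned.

unit clause [-4] forces x4=F; simplify:
  drop 4 from [-2, 4, -1] -> [-2, -1]
  drop 4 from [-1, 4] -> [-1]
  satisfied 1 clause(s); 4 remain; assigned so far: [4]
unit clause [-3] forces x3=F; simplify:
  drop 3 from [3, 1, 2] -> [1, 2]
  satisfied 1 clause(s); 3 remain; assigned so far: [3, 4]
unit clause [-1] forces x1=F; simplify:
  drop 1 from [1, 2] -> [2]
  satisfied 2 clause(s); 1 remain; assigned so far: [1, 3, 4]
unit clause [2] forces x2=T; simplify:
  satisfied 1 clause(s); 0 remain; assigned so far: [1, 2, 3, 4]

Answer: x1=F x2=T x3=F x4=F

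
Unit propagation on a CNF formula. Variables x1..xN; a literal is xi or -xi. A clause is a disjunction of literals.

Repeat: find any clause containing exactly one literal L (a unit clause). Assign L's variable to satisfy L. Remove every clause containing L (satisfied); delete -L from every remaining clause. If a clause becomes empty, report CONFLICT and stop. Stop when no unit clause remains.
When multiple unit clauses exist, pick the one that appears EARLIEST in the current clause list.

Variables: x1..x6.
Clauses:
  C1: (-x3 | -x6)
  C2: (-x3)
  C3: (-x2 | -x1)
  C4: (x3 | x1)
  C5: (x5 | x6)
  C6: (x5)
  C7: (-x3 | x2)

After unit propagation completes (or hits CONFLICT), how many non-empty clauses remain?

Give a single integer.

Answer: 0

Derivation:
unit clause [-3] forces x3=F; simplify:
  drop 3 from [3, 1] -> [1]
  satisfied 3 clause(s); 4 remain; assigned so far: [3]
unit clause [1] forces x1=T; simplify:
  drop -1 from [-2, -1] -> [-2]
  satisfied 1 clause(s); 3 remain; assigned so far: [1, 3]
unit clause [-2] forces x2=F; simplify:
  satisfied 1 clause(s); 2 remain; assigned so far: [1, 2, 3]
unit clause [5] forces x5=T; simplify:
  satisfied 2 clause(s); 0 remain; assigned so far: [1, 2, 3, 5]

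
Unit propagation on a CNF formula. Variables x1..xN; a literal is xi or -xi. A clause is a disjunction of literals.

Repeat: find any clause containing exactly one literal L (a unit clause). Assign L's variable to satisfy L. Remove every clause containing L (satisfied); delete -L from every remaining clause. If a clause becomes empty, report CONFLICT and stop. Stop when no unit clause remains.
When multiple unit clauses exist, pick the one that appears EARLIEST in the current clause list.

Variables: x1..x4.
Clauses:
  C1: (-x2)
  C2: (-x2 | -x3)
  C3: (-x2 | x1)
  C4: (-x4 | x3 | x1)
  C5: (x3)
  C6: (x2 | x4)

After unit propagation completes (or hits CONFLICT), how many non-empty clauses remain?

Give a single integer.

unit clause [-2] forces x2=F; simplify:
  drop 2 from [2, 4] -> [4]
  satisfied 3 clause(s); 3 remain; assigned so far: [2]
unit clause [3] forces x3=T; simplify:
  satisfied 2 clause(s); 1 remain; assigned so far: [2, 3]
unit clause [4] forces x4=T; simplify:
  satisfied 1 clause(s); 0 remain; assigned so far: [2, 3, 4]

Answer: 0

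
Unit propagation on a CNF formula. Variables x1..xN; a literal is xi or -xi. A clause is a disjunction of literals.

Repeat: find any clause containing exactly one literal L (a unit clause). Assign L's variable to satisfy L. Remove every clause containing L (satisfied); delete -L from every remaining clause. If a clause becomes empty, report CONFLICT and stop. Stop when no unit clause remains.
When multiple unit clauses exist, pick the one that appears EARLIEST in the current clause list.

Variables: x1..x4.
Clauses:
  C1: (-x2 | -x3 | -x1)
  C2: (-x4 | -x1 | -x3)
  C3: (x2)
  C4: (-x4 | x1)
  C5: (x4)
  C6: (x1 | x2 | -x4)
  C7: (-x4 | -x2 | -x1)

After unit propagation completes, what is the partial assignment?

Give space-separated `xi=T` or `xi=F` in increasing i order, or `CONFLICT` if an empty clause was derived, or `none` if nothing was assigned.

Answer: CONFLICT

Derivation:
unit clause [2] forces x2=T; simplify:
  drop -2 from [-2, -3, -1] -> [-3, -1]
  drop -2 from [-4, -2, -1] -> [-4, -1]
  satisfied 2 clause(s); 5 remain; assigned so far: [2]
unit clause [4] forces x4=T; simplify:
  drop -4 from [-4, -1, -3] -> [-1, -3]
  drop -4 from [-4, 1] -> [1]
  drop -4 from [-4, -1] -> [-1]
  satisfied 1 clause(s); 4 remain; assigned so far: [2, 4]
unit clause [1] forces x1=T; simplify:
  drop -1 from [-3, -1] -> [-3]
  drop -1 from [-1, -3] -> [-3]
  drop -1 from [-1] -> [] (empty!)
  satisfied 1 clause(s); 3 remain; assigned so far: [1, 2, 4]
CONFLICT (empty clause)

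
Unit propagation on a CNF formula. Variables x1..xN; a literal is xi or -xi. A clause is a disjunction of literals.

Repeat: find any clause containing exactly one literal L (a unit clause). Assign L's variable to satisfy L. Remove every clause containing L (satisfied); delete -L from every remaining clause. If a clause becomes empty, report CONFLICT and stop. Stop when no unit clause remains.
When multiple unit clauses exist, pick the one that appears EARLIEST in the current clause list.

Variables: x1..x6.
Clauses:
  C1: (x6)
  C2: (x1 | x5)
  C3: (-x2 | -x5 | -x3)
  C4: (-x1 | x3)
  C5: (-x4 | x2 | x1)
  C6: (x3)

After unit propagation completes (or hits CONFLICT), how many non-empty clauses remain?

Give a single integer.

Answer: 3

Derivation:
unit clause [6] forces x6=T; simplify:
  satisfied 1 clause(s); 5 remain; assigned so far: [6]
unit clause [3] forces x3=T; simplify:
  drop -3 from [-2, -5, -3] -> [-2, -5]
  satisfied 2 clause(s); 3 remain; assigned so far: [3, 6]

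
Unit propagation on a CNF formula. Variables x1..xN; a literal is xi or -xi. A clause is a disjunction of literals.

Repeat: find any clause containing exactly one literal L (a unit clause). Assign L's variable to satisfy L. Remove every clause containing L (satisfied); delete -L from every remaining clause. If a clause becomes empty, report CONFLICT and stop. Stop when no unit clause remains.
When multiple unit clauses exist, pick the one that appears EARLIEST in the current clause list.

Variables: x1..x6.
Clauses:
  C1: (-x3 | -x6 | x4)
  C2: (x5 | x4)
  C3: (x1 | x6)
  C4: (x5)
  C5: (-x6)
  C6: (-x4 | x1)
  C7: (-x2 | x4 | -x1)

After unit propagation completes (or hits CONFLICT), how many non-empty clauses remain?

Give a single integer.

unit clause [5] forces x5=T; simplify:
  satisfied 2 clause(s); 5 remain; assigned so far: [5]
unit clause [-6] forces x6=F; simplify:
  drop 6 from [1, 6] -> [1]
  satisfied 2 clause(s); 3 remain; assigned so far: [5, 6]
unit clause [1] forces x1=T; simplify:
  drop -1 from [-2, 4, -1] -> [-2, 4]
  satisfied 2 clause(s); 1 remain; assigned so far: [1, 5, 6]

Answer: 1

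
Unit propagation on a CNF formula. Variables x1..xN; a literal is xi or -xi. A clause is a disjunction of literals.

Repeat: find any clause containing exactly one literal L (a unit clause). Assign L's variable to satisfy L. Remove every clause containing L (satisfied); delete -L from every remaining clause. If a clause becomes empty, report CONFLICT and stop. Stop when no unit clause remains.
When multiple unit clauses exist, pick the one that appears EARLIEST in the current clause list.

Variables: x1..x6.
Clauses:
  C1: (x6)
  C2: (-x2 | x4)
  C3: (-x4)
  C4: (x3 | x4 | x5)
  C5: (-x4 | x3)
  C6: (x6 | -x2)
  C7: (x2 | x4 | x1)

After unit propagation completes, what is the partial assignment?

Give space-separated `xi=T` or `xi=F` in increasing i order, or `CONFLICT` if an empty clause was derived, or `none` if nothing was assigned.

Answer: x1=T x2=F x4=F x6=T

Derivation:
unit clause [6] forces x6=T; simplify:
  satisfied 2 clause(s); 5 remain; assigned so far: [6]
unit clause [-4] forces x4=F; simplify:
  drop 4 from [-2, 4] -> [-2]
  drop 4 from [3, 4, 5] -> [3, 5]
  drop 4 from [2, 4, 1] -> [2, 1]
  satisfied 2 clause(s); 3 remain; assigned so far: [4, 6]
unit clause [-2] forces x2=F; simplify:
  drop 2 from [2, 1] -> [1]
  satisfied 1 clause(s); 2 remain; assigned so far: [2, 4, 6]
unit clause [1] forces x1=T; simplify:
  satisfied 1 clause(s); 1 remain; assigned so far: [1, 2, 4, 6]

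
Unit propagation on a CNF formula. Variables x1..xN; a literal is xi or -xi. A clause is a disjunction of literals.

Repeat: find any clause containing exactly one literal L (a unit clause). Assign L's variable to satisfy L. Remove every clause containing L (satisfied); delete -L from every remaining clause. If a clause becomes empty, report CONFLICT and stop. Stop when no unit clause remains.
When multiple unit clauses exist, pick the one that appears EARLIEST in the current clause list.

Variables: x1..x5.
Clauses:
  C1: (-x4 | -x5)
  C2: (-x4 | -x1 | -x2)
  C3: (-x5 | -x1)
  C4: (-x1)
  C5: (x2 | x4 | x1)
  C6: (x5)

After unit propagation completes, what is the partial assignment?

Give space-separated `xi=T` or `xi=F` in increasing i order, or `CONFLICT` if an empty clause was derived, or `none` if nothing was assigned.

Answer: x1=F x2=T x4=F x5=T

Derivation:
unit clause [-1] forces x1=F; simplify:
  drop 1 from [2, 4, 1] -> [2, 4]
  satisfied 3 clause(s); 3 remain; assigned so far: [1]
unit clause [5] forces x5=T; simplify:
  drop -5 from [-4, -5] -> [-4]
  satisfied 1 clause(s); 2 remain; assigned so far: [1, 5]
unit clause [-4] forces x4=F; simplify:
  drop 4 from [2, 4] -> [2]
  satisfied 1 clause(s); 1 remain; assigned so far: [1, 4, 5]
unit clause [2] forces x2=T; simplify:
  satisfied 1 clause(s); 0 remain; assigned so far: [1, 2, 4, 5]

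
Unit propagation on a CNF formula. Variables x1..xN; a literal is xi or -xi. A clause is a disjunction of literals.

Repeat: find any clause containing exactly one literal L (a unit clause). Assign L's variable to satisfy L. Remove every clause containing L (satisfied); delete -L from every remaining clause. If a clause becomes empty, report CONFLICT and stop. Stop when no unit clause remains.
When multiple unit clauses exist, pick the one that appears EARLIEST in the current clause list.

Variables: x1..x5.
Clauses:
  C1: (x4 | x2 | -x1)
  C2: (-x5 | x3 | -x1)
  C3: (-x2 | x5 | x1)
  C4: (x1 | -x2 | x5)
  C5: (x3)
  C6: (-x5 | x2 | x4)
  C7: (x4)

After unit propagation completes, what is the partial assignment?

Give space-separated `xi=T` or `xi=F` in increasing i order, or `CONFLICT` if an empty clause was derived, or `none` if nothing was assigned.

Answer: x3=T x4=T

Derivation:
unit clause [3] forces x3=T; simplify:
  satisfied 2 clause(s); 5 remain; assigned so far: [3]
unit clause [4] forces x4=T; simplify:
  satisfied 3 clause(s); 2 remain; assigned so far: [3, 4]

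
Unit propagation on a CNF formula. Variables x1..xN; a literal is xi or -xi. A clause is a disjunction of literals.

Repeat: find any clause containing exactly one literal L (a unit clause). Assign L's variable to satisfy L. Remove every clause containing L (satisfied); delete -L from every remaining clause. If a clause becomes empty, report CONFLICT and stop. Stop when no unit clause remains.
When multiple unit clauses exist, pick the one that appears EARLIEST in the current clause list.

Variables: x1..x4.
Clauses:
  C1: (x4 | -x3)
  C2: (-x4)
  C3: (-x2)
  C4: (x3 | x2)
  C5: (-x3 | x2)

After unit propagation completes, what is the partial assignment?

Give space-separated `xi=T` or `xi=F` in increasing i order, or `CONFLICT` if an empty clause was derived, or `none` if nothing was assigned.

Answer: CONFLICT

Derivation:
unit clause [-4] forces x4=F; simplify:
  drop 4 from [4, -3] -> [-3]
  satisfied 1 clause(s); 4 remain; assigned so far: [4]
unit clause [-3] forces x3=F; simplify:
  drop 3 from [3, 2] -> [2]
  satisfied 2 clause(s); 2 remain; assigned so far: [3, 4]
unit clause [-2] forces x2=F; simplify:
  drop 2 from [2] -> [] (empty!)
  satisfied 1 clause(s); 1 remain; assigned so far: [2, 3, 4]
CONFLICT (empty clause)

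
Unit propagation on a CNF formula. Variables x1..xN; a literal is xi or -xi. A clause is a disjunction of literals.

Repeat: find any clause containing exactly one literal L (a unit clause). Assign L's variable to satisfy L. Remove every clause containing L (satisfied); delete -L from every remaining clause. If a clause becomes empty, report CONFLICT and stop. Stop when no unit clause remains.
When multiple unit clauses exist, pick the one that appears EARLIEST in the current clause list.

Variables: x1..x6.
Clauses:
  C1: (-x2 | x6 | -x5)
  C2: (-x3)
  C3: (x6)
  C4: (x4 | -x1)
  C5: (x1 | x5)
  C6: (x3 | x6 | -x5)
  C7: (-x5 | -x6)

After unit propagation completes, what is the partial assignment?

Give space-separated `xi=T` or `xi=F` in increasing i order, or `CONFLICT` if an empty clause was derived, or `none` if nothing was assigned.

Answer: x1=T x3=F x4=T x5=F x6=T

Derivation:
unit clause [-3] forces x3=F; simplify:
  drop 3 from [3, 6, -5] -> [6, -5]
  satisfied 1 clause(s); 6 remain; assigned so far: [3]
unit clause [6] forces x6=T; simplify:
  drop -6 from [-5, -6] -> [-5]
  satisfied 3 clause(s); 3 remain; assigned so far: [3, 6]
unit clause [-5] forces x5=F; simplify:
  drop 5 from [1, 5] -> [1]
  satisfied 1 clause(s); 2 remain; assigned so far: [3, 5, 6]
unit clause [1] forces x1=T; simplify:
  drop -1 from [4, -1] -> [4]
  satisfied 1 clause(s); 1 remain; assigned so far: [1, 3, 5, 6]
unit clause [4] forces x4=T; simplify:
  satisfied 1 clause(s); 0 remain; assigned so far: [1, 3, 4, 5, 6]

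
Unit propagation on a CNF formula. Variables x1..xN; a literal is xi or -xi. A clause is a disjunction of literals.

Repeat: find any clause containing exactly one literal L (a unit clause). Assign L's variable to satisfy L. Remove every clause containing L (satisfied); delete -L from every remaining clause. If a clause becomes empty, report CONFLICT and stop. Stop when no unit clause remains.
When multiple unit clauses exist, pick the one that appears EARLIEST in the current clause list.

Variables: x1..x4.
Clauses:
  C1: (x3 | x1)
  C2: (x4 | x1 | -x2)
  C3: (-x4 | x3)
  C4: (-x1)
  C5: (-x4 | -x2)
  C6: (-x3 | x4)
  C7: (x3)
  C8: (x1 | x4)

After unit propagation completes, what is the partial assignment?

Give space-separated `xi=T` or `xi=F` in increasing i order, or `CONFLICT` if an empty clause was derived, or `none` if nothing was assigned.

Answer: x1=F x2=F x3=T x4=T

Derivation:
unit clause [-1] forces x1=F; simplify:
  drop 1 from [3, 1] -> [3]
  drop 1 from [4, 1, -2] -> [4, -2]
  drop 1 from [1, 4] -> [4]
  satisfied 1 clause(s); 7 remain; assigned so far: [1]
unit clause [3] forces x3=T; simplify:
  drop -3 from [-3, 4] -> [4]
  satisfied 3 clause(s); 4 remain; assigned so far: [1, 3]
unit clause [4] forces x4=T; simplify:
  drop -4 from [-4, -2] -> [-2]
  satisfied 3 clause(s); 1 remain; assigned so far: [1, 3, 4]
unit clause [-2] forces x2=F; simplify:
  satisfied 1 clause(s); 0 remain; assigned so far: [1, 2, 3, 4]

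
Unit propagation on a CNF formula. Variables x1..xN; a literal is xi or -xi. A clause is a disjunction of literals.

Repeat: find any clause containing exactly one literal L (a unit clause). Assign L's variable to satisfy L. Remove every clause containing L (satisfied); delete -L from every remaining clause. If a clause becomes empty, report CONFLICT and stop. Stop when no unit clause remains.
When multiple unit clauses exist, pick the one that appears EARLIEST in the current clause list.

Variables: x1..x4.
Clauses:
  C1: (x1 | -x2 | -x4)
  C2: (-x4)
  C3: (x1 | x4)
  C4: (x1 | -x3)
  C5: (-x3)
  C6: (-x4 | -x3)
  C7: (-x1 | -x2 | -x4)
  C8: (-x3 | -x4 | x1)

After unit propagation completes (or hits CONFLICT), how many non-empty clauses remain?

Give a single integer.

Answer: 0

Derivation:
unit clause [-4] forces x4=F; simplify:
  drop 4 from [1, 4] -> [1]
  satisfied 5 clause(s); 3 remain; assigned so far: [4]
unit clause [1] forces x1=T; simplify:
  satisfied 2 clause(s); 1 remain; assigned so far: [1, 4]
unit clause [-3] forces x3=F; simplify:
  satisfied 1 clause(s); 0 remain; assigned so far: [1, 3, 4]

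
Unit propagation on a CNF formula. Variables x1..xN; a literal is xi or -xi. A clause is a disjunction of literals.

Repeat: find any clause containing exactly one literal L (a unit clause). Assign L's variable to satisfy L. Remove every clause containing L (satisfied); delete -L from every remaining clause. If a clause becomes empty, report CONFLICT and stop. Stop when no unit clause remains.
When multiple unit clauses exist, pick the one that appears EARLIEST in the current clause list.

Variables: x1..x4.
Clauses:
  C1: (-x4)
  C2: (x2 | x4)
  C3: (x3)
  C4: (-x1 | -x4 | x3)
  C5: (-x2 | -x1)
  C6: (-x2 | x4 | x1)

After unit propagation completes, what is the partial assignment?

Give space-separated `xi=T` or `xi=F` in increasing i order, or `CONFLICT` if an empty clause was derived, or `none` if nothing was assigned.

Answer: CONFLICT

Derivation:
unit clause [-4] forces x4=F; simplify:
  drop 4 from [2, 4] -> [2]
  drop 4 from [-2, 4, 1] -> [-2, 1]
  satisfied 2 clause(s); 4 remain; assigned so far: [4]
unit clause [2] forces x2=T; simplify:
  drop -2 from [-2, -1] -> [-1]
  drop -2 from [-2, 1] -> [1]
  satisfied 1 clause(s); 3 remain; assigned so far: [2, 4]
unit clause [3] forces x3=T; simplify:
  satisfied 1 clause(s); 2 remain; assigned so far: [2, 3, 4]
unit clause [-1] forces x1=F; simplify:
  drop 1 from [1] -> [] (empty!)
  satisfied 1 clause(s); 1 remain; assigned so far: [1, 2, 3, 4]
CONFLICT (empty clause)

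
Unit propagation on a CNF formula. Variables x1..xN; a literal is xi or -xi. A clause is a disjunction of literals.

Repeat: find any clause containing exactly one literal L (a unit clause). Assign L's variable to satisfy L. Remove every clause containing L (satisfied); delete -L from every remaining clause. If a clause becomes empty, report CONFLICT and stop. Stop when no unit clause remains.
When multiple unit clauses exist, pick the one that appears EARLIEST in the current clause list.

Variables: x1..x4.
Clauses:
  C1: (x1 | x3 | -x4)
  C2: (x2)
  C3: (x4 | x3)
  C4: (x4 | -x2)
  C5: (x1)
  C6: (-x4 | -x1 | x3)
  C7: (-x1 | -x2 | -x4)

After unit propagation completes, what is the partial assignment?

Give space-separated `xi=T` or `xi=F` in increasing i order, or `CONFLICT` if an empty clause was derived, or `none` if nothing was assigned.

Answer: CONFLICT

Derivation:
unit clause [2] forces x2=T; simplify:
  drop -2 from [4, -2] -> [4]
  drop -2 from [-1, -2, -4] -> [-1, -4]
  satisfied 1 clause(s); 6 remain; assigned so far: [2]
unit clause [4] forces x4=T; simplify:
  drop -4 from [1, 3, -4] -> [1, 3]
  drop -4 from [-4, -1, 3] -> [-1, 3]
  drop -4 from [-1, -4] -> [-1]
  satisfied 2 clause(s); 4 remain; assigned so far: [2, 4]
unit clause [1] forces x1=T; simplify:
  drop -1 from [-1, 3] -> [3]
  drop -1 from [-1] -> [] (empty!)
  satisfied 2 clause(s); 2 remain; assigned so far: [1, 2, 4]
CONFLICT (empty clause)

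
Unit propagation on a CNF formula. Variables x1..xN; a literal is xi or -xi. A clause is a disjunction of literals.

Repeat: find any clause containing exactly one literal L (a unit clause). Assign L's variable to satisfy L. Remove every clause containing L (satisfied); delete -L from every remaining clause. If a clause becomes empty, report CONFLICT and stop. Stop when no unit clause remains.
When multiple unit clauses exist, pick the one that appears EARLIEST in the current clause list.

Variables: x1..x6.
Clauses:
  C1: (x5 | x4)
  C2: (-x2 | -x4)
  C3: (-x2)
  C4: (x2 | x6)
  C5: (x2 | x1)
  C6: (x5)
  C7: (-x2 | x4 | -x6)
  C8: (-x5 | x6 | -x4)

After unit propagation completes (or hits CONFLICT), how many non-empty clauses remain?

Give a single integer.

unit clause [-2] forces x2=F; simplify:
  drop 2 from [2, 6] -> [6]
  drop 2 from [2, 1] -> [1]
  satisfied 3 clause(s); 5 remain; assigned so far: [2]
unit clause [6] forces x6=T; simplify:
  satisfied 2 clause(s); 3 remain; assigned so far: [2, 6]
unit clause [1] forces x1=T; simplify:
  satisfied 1 clause(s); 2 remain; assigned so far: [1, 2, 6]
unit clause [5] forces x5=T; simplify:
  satisfied 2 clause(s); 0 remain; assigned so far: [1, 2, 5, 6]

Answer: 0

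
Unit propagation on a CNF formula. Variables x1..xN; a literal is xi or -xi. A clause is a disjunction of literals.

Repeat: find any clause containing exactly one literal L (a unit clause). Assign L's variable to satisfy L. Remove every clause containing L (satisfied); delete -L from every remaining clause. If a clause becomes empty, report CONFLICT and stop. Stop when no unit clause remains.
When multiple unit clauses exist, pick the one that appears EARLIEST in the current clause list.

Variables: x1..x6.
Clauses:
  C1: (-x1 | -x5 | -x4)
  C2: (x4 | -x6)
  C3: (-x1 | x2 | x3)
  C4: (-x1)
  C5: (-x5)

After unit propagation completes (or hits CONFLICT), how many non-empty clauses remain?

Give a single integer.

unit clause [-1] forces x1=F; simplify:
  satisfied 3 clause(s); 2 remain; assigned so far: [1]
unit clause [-5] forces x5=F; simplify:
  satisfied 1 clause(s); 1 remain; assigned so far: [1, 5]

Answer: 1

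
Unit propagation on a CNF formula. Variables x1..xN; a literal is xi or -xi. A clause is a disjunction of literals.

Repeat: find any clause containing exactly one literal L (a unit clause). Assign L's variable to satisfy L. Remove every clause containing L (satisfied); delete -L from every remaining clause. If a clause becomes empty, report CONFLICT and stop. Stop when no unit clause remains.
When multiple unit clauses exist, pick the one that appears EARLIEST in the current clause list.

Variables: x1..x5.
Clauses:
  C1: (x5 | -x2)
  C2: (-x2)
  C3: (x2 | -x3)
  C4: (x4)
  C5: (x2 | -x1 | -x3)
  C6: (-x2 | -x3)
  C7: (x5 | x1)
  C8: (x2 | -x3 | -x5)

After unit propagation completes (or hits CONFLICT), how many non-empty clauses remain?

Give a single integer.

unit clause [-2] forces x2=F; simplify:
  drop 2 from [2, -3] -> [-3]
  drop 2 from [2, -1, -3] -> [-1, -3]
  drop 2 from [2, -3, -5] -> [-3, -5]
  satisfied 3 clause(s); 5 remain; assigned so far: [2]
unit clause [-3] forces x3=F; simplify:
  satisfied 3 clause(s); 2 remain; assigned so far: [2, 3]
unit clause [4] forces x4=T; simplify:
  satisfied 1 clause(s); 1 remain; assigned so far: [2, 3, 4]

Answer: 1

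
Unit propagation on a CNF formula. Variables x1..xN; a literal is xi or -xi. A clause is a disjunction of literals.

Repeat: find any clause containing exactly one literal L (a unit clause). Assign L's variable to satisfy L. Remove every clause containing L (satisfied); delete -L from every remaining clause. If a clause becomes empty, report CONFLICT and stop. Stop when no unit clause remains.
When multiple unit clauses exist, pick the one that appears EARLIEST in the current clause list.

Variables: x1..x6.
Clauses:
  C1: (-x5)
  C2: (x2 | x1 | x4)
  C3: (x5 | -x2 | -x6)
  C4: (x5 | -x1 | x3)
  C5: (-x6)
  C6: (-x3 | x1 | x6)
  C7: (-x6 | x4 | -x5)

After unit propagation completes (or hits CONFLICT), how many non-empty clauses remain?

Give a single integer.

Answer: 3

Derivation:
unit clause [-5] forces x5=F; simplify:
  drop 5 from [5, -2, -6] -> [-2, -6]
  drop 5 from [5, -1, 3] -> [-1, 3]
  satisfied 2 clause(s); 5 remain; assigned so far: [5]
unit clause [-6] forces x6=F; simplify:
  drop 6 from [-3, 1, 6] -> [-3, 1]
  satisfied 2 clause(s); 3 remain; assigned so far: [5, 6]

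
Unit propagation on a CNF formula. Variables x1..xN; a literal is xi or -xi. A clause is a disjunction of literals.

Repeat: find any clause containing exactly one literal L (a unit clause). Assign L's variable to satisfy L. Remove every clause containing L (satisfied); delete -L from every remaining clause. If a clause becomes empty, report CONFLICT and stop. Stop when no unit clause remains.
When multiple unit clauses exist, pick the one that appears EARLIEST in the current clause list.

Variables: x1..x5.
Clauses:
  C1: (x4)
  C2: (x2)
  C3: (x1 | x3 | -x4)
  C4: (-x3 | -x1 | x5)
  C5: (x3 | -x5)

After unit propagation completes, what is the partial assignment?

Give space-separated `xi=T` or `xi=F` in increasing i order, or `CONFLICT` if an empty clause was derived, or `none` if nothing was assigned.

unit clause [4] forces x4=T; simplify:
  drop -4 from [1, 3, -4] -> [1, 3]
  satisfied 1 clause(s); 4 remain; assigned so far: [4]
unit clause [2] forces x2=T; simplify:
  satisfied 1 clause(s); 3 remain; assigned so far: [2, 4]

Answer: x2=T x4=T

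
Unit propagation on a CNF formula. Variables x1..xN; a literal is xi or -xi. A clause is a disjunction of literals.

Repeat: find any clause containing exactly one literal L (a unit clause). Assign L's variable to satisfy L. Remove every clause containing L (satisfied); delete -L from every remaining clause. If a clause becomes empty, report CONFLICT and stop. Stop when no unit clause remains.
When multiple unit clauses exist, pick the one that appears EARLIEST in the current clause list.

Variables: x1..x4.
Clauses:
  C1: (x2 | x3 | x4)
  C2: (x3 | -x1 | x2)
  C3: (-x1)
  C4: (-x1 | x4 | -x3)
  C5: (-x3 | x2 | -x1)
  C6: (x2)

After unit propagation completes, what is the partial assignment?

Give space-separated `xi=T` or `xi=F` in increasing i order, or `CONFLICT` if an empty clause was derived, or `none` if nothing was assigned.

unit clause [-1] forces x1=F; simplify:
  satisfied 4 clause(s); 2 remain; assigned so far: [1]
unit clause [2] forces x2=T; simplify:
  satisfied 2 clause(s); 0 remain; assigned so far: [1, 2]

Answer: x1=F x2=T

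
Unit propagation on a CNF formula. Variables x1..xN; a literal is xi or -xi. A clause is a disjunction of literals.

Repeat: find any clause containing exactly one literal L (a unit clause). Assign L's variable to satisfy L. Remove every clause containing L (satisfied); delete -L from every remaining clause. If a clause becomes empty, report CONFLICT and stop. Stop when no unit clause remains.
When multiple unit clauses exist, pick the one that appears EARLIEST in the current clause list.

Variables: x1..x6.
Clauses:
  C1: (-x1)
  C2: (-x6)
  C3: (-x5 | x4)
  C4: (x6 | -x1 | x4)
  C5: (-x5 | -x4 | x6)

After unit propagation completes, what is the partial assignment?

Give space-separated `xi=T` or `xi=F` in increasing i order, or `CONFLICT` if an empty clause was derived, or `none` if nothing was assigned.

unit clause [-1] forces x1=F; simplify:
  satisfied 2 clause(s); 3 remain; assigned so far: [1]
unit clause [-6] forces x6=F; simplify:
  drop 6 from [-5, -4, 6] -> [-5, -4]
  satisfied 1 clause(s); 2 remain; assigned so far: [1, 6]

Answer: x1=F x6=F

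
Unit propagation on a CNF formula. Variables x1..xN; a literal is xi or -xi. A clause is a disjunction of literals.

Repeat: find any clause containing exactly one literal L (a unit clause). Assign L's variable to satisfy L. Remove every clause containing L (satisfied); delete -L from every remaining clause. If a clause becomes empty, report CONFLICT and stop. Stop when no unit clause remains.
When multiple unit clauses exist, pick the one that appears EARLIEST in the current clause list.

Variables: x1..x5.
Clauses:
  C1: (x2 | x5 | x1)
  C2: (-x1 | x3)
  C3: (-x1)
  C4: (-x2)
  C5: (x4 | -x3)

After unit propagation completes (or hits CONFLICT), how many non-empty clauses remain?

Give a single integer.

unit clause [-1] forces x1=F; simplify:
  drop 1 from [2, 5, 1] -> [2, 5]
  satisfied 2 clause(s); 3 remain; assigned so far: [1]
unit clause [-2] forces x2=F; simplify:
  drop 2 from [2, 5] -> [5]
  satisfied 1 clause(s); 2 remain; assigned so far: [1, 2]
unit clause [5] forces x5=T; simplify:
  satisfied 1 clause(s); 1 remain; assigned so far: [1, 2, 5]

Answer: 1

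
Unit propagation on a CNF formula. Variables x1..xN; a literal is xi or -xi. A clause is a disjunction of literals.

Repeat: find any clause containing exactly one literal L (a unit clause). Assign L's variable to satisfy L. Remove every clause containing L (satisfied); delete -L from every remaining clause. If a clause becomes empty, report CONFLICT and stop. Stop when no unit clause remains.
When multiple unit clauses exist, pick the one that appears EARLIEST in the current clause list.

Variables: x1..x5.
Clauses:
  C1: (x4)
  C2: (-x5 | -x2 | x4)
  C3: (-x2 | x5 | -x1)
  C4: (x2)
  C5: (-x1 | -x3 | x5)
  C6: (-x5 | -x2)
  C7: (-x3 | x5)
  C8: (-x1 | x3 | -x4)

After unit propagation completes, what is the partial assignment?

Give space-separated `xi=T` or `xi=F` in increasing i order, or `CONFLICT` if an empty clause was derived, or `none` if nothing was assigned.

unit clause [4] forces x4=T; simplify:
  drop -4 from [-1, 3, -4] -> [-1, 3]
  satisfied 2 clause(s); 6 remain; assigned so far: [4]
unit clause [2] forces x2=T; simplify:
  drop -2 from [-2, 5, -1] -> [5, -1]
  drop -2 from [-5, -2] -> [-5]
  satisfied 1 clause(s); 5 remain; assigned so far: [2, 4]
unit clause [-5] forces x5=F; simplify:
  drop 5 from [5, -1] -> [-1]
  drop 5 from [-1, -3, 5] -> [-1, -3]
  drop 5 from [-3, 5] -> [-3]
  satisfied 1 clause(s); 4 remain; assigned so far: [2, 4, 5]
unit clause [-1] forces x1=F; simplify:
  satisfied 3 clause(s); 1 remain; assigned so far: [1, 2, 4, 5]
unit clause [-3] forces x3=F; simplify:
  satisfied 1 clause(s); 0 remain; assigned so far: [1, 2, 3, 4, 5]

Answer: x1=F x2=T x3=F x4=T x5=F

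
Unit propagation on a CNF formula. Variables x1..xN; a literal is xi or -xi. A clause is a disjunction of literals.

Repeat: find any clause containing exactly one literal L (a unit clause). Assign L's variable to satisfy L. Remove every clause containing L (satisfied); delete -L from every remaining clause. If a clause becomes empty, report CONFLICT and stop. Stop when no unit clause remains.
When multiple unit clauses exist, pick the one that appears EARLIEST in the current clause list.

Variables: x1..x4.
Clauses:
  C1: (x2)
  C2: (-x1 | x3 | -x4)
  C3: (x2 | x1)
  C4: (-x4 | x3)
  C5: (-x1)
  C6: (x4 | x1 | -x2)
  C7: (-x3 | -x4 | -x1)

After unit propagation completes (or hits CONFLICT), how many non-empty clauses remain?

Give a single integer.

Answer: 0

Derivation:
unit clause [2] forces x2=T; simplify:
  drop -2 from [4, 1, -2] -> [4, 1]
  satisfied 2 clause(s); 5 remain; assigned so far: [2]
unit clause [-1] forces x1=F; simplify:
  drop 1 from [4, 1] -> [4]
  satisfied 3 clause(s); 2 remain; assigned so far: [1, 2]
unit clause [4] forces x4=T; simplify:
  drop -4 from [-4, 3] -> [3]
  satisfied 1 clause(s); 1 remain; assigned so far: [1, 2, 4]
unit clause [3] forces x3=T; simplify:
  satisfied 1 clause(s); 0 remain; assigned so far: [1, 2, 3, 4]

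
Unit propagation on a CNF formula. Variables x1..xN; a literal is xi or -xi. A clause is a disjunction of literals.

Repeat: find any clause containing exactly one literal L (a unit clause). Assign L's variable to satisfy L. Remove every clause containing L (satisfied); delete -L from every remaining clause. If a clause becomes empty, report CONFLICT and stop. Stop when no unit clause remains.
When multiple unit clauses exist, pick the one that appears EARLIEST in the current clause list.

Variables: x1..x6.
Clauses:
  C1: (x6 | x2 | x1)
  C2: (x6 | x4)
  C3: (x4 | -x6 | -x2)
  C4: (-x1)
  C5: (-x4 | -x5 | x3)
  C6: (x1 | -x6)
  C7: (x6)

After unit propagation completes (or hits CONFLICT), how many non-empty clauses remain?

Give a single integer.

Answer: 3

Derivation:
unit clause [-1] forces x1=F; simplify:
  drop 1 from [6, 2, 1] -> [6, 2]
  drop 1 from [1, -6] -> [-6]
  satisfied 1 clause(s); 6 remain; assigned so far: [1]
unit clause [-6] forces x6=F; simplify:
  drop 6 from [6, 2] -> [2]
  drop 6 from [6, 4] -> [4]
  drop 6 from [6] -> [] (empty!)
  satisfied 2 clause(s); 4 remain; assigned so far: [1, 6]
CONFLICT (empty clause)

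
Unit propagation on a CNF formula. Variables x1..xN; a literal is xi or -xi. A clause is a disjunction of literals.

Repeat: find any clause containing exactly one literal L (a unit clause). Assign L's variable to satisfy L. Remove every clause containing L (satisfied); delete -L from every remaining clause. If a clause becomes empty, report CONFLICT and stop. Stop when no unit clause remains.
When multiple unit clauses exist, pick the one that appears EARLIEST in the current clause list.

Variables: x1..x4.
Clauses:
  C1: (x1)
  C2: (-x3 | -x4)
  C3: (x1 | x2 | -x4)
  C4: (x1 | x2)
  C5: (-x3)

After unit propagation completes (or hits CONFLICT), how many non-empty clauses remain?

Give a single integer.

unit clause [1] forces x1=T; simplify:
  satisfied 3 clause(s); 2 remain; assigned so far: [1]
unit clause [-3] forces x3=F; simplify:
  satisfied 2 clause(s); 0 remain; assigned so far: [1, 3]

Answer: 0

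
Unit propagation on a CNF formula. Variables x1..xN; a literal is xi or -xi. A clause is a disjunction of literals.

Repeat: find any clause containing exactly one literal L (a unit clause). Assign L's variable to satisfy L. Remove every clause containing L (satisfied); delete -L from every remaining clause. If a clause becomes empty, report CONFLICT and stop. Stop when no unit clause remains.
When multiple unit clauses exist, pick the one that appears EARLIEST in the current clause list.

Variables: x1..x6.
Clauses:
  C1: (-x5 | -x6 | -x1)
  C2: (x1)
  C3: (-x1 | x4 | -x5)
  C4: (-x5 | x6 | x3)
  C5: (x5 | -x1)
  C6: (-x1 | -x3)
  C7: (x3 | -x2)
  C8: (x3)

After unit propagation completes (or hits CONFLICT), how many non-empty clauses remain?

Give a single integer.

unit clause [1] forces x1=T; simplify:
  drop -1 from [-5, -6, -1] -> [-5, -6]
  drop -1 from [-1, 4, -5] -> [4, -5]
  drop -1 from [5, -1] -> [5]
  drop -1 from [-1, -3] -> [-3]
  satisfied 1 clause(s); 7 remain; assigned so far: [1]
unit clause [5] forces x5=T; simplify:
  drop -5 from [-5, -6] -> [-6]
  drop -5 from [4, -5] -> [4]
  drop -5 from [-5, 6, 3] -> [6, 3]
  satisfied 1 clause(s); 6 remain; assigned so far: [1, 5]
unit clause [-6] forces x6=F; simplify:
  drop 6 from [6, 3] -> [3]
  satisfied 1 clause(s); 5 remain; assigned so far: [1, 5, 6]
unit clause [4] forces x4=T; simplify:
  satisfied 1 clause(s); 4 remain; assigned so far: [1, 4, 5, 6]
unit clause [3] forces x3=T; simplify:
  drop -3 from [-3] -> [] (empty!)
  satisfied 3 clause(s); 1 remain; assigned so far: [1, 3, 4, 5, 6]
CONFLICT (empty clause)

Answer: 0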